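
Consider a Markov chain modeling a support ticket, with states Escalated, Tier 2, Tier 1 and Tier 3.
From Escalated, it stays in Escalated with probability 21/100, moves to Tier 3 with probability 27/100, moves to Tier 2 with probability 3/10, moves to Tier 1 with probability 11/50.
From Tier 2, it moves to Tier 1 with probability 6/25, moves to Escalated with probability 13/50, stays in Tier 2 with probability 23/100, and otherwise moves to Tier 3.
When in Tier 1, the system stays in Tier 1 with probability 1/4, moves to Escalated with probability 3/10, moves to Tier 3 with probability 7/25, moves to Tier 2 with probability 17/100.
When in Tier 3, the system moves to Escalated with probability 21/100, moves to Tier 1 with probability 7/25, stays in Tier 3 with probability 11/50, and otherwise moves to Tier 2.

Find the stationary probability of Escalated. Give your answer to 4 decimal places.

Let the stationary distribution be π with π = πP and π_1 + π_2 + π_3 + π_4 = 1.
π_1 = 0.21·π_1 + 0.26·π_2 + 0.3·π_3 + 0.21·π_4
π_2 = 0.3·π_1 + 0.23·π_2 + 0.17·π_3 + 0.29·π_4
π_3 = 0.22·π_1 + 0.24·π_2 + 0.25·π_3 + 0.28·π_4
Solving with the normalization constraint gives π = (0.2447, 0.2478, 0.2480, 0.2595).
So the stationary probability of Escalated is 0.2447.

0.2447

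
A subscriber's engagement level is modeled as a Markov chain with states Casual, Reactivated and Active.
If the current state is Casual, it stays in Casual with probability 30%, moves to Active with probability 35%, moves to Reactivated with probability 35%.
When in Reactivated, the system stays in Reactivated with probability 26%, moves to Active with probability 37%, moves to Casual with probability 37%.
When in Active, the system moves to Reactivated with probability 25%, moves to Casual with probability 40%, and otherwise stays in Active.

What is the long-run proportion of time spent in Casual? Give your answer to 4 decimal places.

Let the stationary distribution be π with π = πP and π_1 + π_2 + π_3 = 1.
π_1 = 0.3·π_1 + 0.37·π_2 + 0.4·π_3
π_2 = 0.35·π_1 + 0.26·π_2 + 0.25·π_3
Solving with the normalization constraint gives π = (0.3558, 0.2885, 0.3558).
So the stationary probability of Casual is 0.3558.

0.3558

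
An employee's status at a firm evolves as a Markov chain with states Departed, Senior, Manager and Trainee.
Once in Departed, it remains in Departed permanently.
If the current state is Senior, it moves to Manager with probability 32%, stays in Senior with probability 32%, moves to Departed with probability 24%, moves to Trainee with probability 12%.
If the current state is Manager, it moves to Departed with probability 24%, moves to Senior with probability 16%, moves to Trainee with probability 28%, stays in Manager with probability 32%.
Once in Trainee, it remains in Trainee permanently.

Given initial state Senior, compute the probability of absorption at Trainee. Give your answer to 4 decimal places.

Let h(s) be the probability of absorption at Trainee starting from transient state s. Then h(Trainee) = 1 and h(Departed) = 0. By first-step analysis:
h(Senior) = 0.24·0 + 0.32·h(Senior) + 0.32·h(Manager) + 0.12·1
h(Manager) = 0.24·0 + 0.16·h(Senior) + 0.32·h(Manager) + 0.28·1
Solving: h(Senior) = 0.4163, h(Manager) = 0.5097.
Starting from Senior, the probability is 0.4163.

0.4163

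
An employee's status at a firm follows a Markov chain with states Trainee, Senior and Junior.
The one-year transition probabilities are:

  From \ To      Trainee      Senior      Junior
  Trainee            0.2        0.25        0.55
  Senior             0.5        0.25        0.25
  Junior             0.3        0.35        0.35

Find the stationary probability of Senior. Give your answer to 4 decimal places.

0.2886

Let the stationary distribution be π with π = πP and π_1 + π_2 + π_3 = 1.
π_1 = 0.2·π_1 + 0.5·π_2 + 0.3·π_3
π_2 = 0.25·π_1 + 0.25·π_2 + 0.35·π_3
Solving with the normalization constraint gives π = (0.3252, 0.2886, 0.3862).
So the stationary probability of Senior is 0.2886.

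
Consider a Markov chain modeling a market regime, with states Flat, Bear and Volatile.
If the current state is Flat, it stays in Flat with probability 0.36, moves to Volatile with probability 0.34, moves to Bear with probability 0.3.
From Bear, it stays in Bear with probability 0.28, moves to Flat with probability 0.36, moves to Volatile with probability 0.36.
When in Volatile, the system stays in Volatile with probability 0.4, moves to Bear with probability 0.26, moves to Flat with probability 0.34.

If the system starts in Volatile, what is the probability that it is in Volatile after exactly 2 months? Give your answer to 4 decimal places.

0.3692

Sum over the intermediate state after 1 month:
P = P(Volatile→Flat)·P(Flat→Volatile) + P(Volatile→Bear)·P(Bear→Volatile) + P(Volatile→Volatile)·P(Volatile→Volatile)
  = 0.34×0.34 + 0.26×0.36 + 0.4×0.4
  = 0.1156 + 0.0936 + 0.1600 = 0.3692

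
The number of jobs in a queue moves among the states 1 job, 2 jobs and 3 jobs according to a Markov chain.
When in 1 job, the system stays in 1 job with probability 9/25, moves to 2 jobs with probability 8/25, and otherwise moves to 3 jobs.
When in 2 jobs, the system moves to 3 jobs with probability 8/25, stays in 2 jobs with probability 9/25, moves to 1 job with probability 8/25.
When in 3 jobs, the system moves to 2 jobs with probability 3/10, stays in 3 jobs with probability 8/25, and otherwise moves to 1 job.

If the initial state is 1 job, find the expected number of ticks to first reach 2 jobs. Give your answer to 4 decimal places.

Let t(s) be the expected number of ticks to first reach 2 jobs from state s, with t(2 jobs) = 0. Conditioning on the first tick:
t(1 job) = 1 + 0.36·t(1 job) + 0.32·t(3 jobs)
t(3 jobs) = 1 + 0.38·t(1 job) + 0.32·t(3 jobs)
Solving: t(1 job) = 3.1888, t(3 jobs) = 3.2526.
Expected ticks from 1 job to 2 jobs: 3.1888.

3.1888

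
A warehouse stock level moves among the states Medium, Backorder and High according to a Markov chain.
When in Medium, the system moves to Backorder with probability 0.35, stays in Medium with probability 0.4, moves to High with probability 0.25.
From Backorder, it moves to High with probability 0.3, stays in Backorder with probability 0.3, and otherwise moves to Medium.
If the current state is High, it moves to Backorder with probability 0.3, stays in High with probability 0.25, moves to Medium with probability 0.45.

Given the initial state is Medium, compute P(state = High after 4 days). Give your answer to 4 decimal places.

Propagate the distribution vector 4 days from Medium.
After 0 days: (1.0000, 0.0000, 0.0000)
After 1 day: (0.4000, 0.3500, 0.2500)
After 2 days: (0.4125, 0.3200, 0.2675)
After 3 days: (0.4134, 0.3206, 0.2660)
After 4 days: (0.4133, 0.3207, 0.2660)
P(in High after 4 days) = 0.2660

0.2660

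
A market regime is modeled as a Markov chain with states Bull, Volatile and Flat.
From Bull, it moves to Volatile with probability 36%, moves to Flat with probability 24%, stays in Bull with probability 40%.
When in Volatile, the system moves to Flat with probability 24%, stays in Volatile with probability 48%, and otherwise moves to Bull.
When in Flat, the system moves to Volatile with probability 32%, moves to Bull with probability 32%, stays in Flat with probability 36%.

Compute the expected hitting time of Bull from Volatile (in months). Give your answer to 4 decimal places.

Let t(s) be the expected number of months to first reach Bull from state s, with t(Bull) = 0. Conditioning on the first month:
t(Volatile) = 1 + 0.48·t(Volatile) + 0.24·t(Flat)
t(Flat) = 1 + 0.32·t(Volatile) + 0.36·t(Flat)
Solving: t(Volatile) = 3.4375, t(Flat) = 3.2813.
Expected months from Volatile to Bull: 3.4375.

3.4375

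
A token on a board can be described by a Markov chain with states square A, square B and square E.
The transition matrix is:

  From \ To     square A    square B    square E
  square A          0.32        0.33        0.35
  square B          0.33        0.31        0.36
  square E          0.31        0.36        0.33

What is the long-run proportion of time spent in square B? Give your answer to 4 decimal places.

0.3337

Let the stationary distribution be π with π = πP and π_1 + π_2 + π_3 = 1.
π_1 = 0.32·π_1 + 0.33·π_2 + 0.31·π_3
π_2 = 0.33·π_1 + 0.31·π_2 + 0.36·π_3
Solving with the normalization constraint gives π = (0.3199, 0.3337, 0.3464).
So the stationary probability of square B is 0.3337.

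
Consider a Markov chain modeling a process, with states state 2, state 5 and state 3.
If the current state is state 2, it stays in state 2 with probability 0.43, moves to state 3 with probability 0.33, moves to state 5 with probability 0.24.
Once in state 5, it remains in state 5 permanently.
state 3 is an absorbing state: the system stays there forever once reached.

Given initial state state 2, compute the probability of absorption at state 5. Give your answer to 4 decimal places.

Let h(s) be the probability of absorption at state 5 starting from transient state s. Then h(state 5) = 1 and h(state 3) = 0. By first-step analysis:
h(state 2) = 0.43·h(state 2) + 0.24·1 + 0.33·0
Solving: h(state 2) = 0.4211.
Starting from state 2, the probability is 0.4211.

0.4211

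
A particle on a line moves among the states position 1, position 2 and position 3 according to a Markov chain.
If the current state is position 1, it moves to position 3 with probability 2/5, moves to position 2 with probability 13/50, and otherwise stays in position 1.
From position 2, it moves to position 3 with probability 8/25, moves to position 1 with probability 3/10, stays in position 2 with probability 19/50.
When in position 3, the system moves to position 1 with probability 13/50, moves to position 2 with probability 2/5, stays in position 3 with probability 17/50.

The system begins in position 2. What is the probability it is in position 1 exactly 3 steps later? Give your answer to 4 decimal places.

Propagate the distribution vector 3 steps from position 2.
After 0 steps: (0.0000, 1.0000, 0.0000)
After 1 step: (0.3000, 0.3800, 0.3200)
After 2 steps: (0.2992, 0.3504, 0.3504)
After 3 steps: (0.2980, 0.3511, 0.3509)
P(in position 1 after 3 steps) = 0.2980

0.2980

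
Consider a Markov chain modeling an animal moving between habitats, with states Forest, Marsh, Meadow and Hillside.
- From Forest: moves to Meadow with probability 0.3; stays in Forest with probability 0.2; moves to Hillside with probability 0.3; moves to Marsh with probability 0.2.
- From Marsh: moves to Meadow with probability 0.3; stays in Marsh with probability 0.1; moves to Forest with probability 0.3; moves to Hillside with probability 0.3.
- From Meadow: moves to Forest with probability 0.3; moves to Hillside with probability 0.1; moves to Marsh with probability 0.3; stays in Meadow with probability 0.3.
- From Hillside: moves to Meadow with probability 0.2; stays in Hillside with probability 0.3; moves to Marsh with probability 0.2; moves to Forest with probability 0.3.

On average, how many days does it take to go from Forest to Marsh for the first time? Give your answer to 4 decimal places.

Let t(s) be the expected number of days to first reach Marsh from state s, with t(Marsh) = 0. Conditioning on the first day:
t(Forest) = 1 + 0.2·t(Forest) + 0.3·t(Meadow) + 0.3·t(Hillside)
t(Meadow) = 1 + 0.3·t(Forest) + 0.3·t(Meadow) + 0.1·t(Hillside)
t(Hillside) = 1 + 0.3·t(Forest) + 0.2·t(Meadow) + 0.3·t(Hillside)
Solving: t(Forest) = 4.3946, t(Meadow) = 3.9462, t(Hillside) = 4.4395.
Expected days from Forest to Marsh: 4.3946.

4.3946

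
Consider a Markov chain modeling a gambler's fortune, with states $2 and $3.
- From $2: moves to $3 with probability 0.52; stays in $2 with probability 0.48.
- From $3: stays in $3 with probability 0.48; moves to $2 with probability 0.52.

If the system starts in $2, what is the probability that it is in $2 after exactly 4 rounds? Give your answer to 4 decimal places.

Propagate the distribution vector 4 rounds from $2.
After 0 rounds: (1.0000, 0.0000)
After 1 round: (0.4800, 0.5200)
After 2 rounds: (0.5008, 0.4992)
After 3 rounds: (0.5000, 0.5000)
After 4 rounds: (0.5000, 0.5000)
P(in $2 after 4 rounds) = 0.5000

0.5000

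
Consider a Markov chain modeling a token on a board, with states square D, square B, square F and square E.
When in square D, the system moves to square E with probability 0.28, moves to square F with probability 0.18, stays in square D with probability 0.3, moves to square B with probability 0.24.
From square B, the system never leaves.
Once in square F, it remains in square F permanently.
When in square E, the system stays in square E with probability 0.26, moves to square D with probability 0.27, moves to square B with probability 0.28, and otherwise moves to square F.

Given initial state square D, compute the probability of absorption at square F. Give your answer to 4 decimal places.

0.4213

Let h(s) be the probability of absorption at square F starting from transient state s. Then h(square F) = 1 and h(square B) = 0. By first-step analysis:
h(square D) = 0.3·h(square D) + 0.24·0 + 0.18·1 + 0.28·h(square E)
h(square E) = 0.27·h(square D) + 0.28·0 + 0.19·1 + 0.26·h(square E)
Solving: h(square D) = 0.4213, h(square E) = 0.4105.
Starting from square D, the probability is 0.4213.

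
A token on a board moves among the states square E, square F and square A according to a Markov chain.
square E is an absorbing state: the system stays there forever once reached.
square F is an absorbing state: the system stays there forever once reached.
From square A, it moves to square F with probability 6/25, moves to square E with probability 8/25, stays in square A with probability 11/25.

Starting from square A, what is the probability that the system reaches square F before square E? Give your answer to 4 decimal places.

Let h(s) be the probability of absorption at square F starting from transient state s. Then h(square F) = 1 and h(square E) = 0. By first-step analysis:
h(square A) = 0.32·0 + 0.24·1 + 0.44·h(square A)
Solving: h(square A) = 0.4286.
Starting from square A, the probability is 0.4286.

0.4286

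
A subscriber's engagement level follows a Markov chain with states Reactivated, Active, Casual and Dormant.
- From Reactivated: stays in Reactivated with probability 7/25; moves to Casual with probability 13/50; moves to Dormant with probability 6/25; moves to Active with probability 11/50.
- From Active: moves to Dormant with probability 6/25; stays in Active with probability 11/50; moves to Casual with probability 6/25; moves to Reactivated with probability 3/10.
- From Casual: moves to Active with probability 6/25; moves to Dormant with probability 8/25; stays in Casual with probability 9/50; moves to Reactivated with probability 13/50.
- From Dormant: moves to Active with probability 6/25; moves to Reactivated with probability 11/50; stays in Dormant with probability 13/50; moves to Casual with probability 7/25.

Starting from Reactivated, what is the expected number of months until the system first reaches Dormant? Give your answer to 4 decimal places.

3.8621

Let t(s) be the expected number of months to first reach Dormant from state s, with t(Dormant) = 0. Conditioning on the first month:
t(Reactivated) = 1 + 0.28·t(Reactivated) + 0.22·t(Active) + 0.26·t(Casual)
t(Active) = 1 + 0.3·t(Reactivated) + 0.22·t(Active) + 0.24·t(Casual)
t(Casual) = 1 + 0.26·t(Reactivated) + 0.24·t(Active) + 0.18·t(Casual)
Solving: t(Reactivated) = 3.8621, t(Active) = 3.8678, t(Casual) = 3.5761.
Expected months from Reactivated to Dormant: 3.8621.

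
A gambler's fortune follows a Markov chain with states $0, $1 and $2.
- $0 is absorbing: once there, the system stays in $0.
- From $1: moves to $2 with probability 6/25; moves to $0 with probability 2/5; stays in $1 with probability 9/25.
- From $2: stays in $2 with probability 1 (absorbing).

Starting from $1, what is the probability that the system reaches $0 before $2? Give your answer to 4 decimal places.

Let h(s) be the probability of absorption at $0 starting from transient state s. Then h($0) = 1 and h($2) = 0. By first-step analysis:
h($1) = 0.4·1 + 0.36·h($1) + 0.24·0
Solving: h($1) = 0.6250.
Starting from $1, the probability is 0.6250.

0.6250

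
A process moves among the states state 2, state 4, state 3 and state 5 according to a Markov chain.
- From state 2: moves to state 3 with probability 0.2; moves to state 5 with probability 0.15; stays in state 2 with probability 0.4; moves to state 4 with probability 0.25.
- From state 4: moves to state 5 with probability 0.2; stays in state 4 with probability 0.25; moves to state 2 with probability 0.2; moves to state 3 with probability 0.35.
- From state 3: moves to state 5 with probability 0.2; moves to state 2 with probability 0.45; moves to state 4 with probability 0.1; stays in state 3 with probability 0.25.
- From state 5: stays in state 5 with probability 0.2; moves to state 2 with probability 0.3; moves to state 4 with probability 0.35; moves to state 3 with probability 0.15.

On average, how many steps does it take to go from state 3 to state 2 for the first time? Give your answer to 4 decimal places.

Let t(s) be the expected number of steps to first reach state 2 from state s, with t(state 2) = 0. Conditioning on the first step:
t(state 4) = 1 + 0.25·t(state 4) + 0.35·t(state 3) + 0.2·t(state 5)
t(state 3) = 1 + 0.1·t(state 4) + 0.25·t(state 3) + 0.2·t(state 5)
t(state 5) = 1 + 0.35·t(state 4) + 0.15·t(state 3) + 0.2·t(state 5)
Solving: t(state 4) = 3.4429, t(state 3) = 2.6604, t(state 5) = 3.2551.
Expected steps from state 3 to state 2: 2.6604.

2.6604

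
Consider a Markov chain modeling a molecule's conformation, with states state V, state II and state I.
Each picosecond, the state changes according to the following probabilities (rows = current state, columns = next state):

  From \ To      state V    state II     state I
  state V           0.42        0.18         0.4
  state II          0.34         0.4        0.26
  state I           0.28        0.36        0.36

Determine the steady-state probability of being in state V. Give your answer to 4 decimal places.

0.3472

Let the stationary distribution be π with π = πP and π_1 + π_2 + π_3 = 1.
π_1 = 0.42·π_1 + 0.34·π_2 + 0.28·π_3
π_2 = 0.18·π_1 + 0.4·π_2 + 0.36·π_3
Solving with the normalization constraint gives π = (0.3472, 0.3099, 0.3429).
So the stationary probability of state V is 0.3472.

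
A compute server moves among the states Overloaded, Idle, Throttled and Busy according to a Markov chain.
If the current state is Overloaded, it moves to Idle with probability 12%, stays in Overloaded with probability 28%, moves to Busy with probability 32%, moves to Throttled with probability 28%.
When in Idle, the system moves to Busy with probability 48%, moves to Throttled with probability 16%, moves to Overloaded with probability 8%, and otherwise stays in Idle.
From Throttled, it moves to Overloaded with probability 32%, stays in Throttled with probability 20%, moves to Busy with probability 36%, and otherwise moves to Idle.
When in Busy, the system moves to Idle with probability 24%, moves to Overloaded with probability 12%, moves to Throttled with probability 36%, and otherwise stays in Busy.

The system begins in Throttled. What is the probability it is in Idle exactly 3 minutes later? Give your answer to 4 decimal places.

0.1891

Propagate the distribution vector 3 minutes from Throttled.
After 0 minutes: (0.0000, 0.0000, 1.0000, 0.0000)
After 1 minute: (0.3200, 0.1200, 0.2000, 0.3600)
After 2 minutes: (0.2064, 0.1824, 0.2784, 0.3328)
After 3 minutes: (0.2014, 0.1891, 0.2625, 0.3470)
P(in Idle after 3 minutes) = 0.1891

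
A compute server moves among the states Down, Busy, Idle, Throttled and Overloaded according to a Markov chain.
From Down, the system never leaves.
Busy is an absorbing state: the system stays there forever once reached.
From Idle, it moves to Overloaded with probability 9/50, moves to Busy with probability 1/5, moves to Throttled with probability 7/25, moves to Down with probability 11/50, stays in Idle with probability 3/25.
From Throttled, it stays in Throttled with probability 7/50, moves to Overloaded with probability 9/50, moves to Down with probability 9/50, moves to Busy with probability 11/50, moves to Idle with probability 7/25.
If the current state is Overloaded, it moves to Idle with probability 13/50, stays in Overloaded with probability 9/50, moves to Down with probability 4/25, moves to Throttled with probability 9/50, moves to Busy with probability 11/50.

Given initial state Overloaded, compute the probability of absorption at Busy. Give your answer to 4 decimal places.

0.5478

Let h(s) be the probability of absorption at Busy starting from transient state s. Then h(Busy) = 1 and h(Down) = 0. By first-step analysis:
h(Idle) = 0.22·0 + 0.2·1 + 0.12·h(Idle) + 0.28·h(Throttled) + 0.18·h(Overloaded)
h(Throttled) = 0.18·0 + 0.22·1 + 0.28·h(Idle) + 0.14·h(Throttled) + 0.18·h(Overloaded)
h(Overloaded) = 0.16·0 + 0.22·1 + 0.26·h(Idle) + 0.18·h(Throttled) + 0.18·h(Overloaded)
Solving: h(Idle) = 0.5100, h(Throttled) = 0.5365, h(Overloaded) = 0.5478.
Starting from Overloaded, the probability is 0.5478.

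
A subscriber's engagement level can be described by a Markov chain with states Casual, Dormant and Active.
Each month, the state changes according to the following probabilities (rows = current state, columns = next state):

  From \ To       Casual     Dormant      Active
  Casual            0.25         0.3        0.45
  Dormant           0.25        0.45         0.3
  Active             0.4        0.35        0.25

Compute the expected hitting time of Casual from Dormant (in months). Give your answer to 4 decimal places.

Let t(s) be the expected number of months to first reach Casual from state s, with t(Casual) = 0. Conditioning on the first month:
t(Dormant) = 1 + 0.45·t(Dormant) + 0.3·t(Active)
t(Active) = 1 + 0.35·t(Dormant) + 0.25·t(Active)
Solving: t(Dormant) = 3.4146, t(Active) = 2.9268.
Expected months from Dormant to Casual: 3.4146.

3.4146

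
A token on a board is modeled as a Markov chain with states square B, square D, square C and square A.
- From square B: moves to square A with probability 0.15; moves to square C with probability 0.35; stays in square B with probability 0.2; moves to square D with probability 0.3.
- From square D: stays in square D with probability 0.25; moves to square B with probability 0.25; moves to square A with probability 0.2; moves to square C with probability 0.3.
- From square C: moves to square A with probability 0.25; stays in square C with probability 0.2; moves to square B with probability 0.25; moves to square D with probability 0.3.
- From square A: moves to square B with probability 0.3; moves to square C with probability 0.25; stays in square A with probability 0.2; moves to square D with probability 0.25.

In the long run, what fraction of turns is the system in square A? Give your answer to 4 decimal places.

0.2014

Let the stationary distribution be π with π = πP and π_1 + π_2 + π_3 + π_4 = 1.
π_1 = 0.2·π_1 + 0.25·π_2 + 0.25·π_3 + 0.3·π_4
π_2 = 0.3·π_1 + 0.25·π_2 + 0.3·π_3 + 0.25·π_4
π_3 = 0.35·π_1 + 0.3·π_2 + 0.2·π_3 + 0.25·π_4
Solving with the normalization constraint gives π = (0.2477, 0.2761, 0.2748, 0.2014).
So the stationary probability of square A is 0.2014.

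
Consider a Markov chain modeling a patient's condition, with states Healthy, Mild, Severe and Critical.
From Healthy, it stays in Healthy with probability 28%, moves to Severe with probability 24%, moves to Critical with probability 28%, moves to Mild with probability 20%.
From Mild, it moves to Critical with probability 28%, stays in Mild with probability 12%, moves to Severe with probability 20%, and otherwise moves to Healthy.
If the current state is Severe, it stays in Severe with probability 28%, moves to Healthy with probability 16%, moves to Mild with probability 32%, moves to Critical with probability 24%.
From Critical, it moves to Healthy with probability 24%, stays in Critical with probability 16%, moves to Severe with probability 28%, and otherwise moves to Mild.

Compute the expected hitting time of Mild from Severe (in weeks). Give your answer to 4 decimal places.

Let t(s) be the expected number of weeks to first reach Mild from state s, with t(Mild) = 0. Conditioning on the first week:
t(Healthy) = 1 + 0.28·t(Healthy) + 0.24·t(Severe) + 0.28·t(Critical)
t(Severe) = 1 + 0.16·t(Healthy) + 0.28·t(Severe) + 0.24·t(Critical)
t(Critical) = 1 + 0.24·t(Healthy) + 0.28·t(Severe) + 0.16·t(Critical)
Solving: t(Healthy) = 3.8448, t(Severe) = 3.3821, t(Critical) = 3.4164.
Expected weeks from Severe to Mild: 3.3821.

3.3821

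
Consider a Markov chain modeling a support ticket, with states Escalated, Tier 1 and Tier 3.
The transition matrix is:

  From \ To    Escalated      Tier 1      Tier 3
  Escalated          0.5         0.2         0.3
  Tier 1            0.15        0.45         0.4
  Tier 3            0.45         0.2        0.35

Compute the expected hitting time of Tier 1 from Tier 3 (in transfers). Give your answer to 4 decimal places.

5.0000

Let t(s) be the expected number of transfers to first reach Tier 1 from state s, with t(Tier 1) = 0. Conditioning on the first transfer:
t(Escalated) = 1 + 0.5·t(Escalated) + 0.3·t(Tier 3)
t(Tier 3) = 1 + 0.45·t(Escalated) + 0.35·t(Tier 3)
Solving: t(Escalated) = 5.0000, t(Tier 3) = 5.0000.
Expected transfers from Tier 3 to Tier 1: 5.0000.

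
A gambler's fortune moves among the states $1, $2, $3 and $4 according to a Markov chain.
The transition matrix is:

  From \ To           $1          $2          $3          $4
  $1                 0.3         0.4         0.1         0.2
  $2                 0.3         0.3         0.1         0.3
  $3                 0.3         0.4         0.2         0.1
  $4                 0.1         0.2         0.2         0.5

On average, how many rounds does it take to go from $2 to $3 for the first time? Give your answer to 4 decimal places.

Let t(s) be the expected number of rounds to first reach $3 from state s, with t($3) = 0. Conditioning on the first round:
t($1) = 1 + 0.3·t($1) + 0.4·t($2) + 0.2·t($4)
t($2) = 1 + 0.3·t($1) + 0.3·t($2) + 0.3·t($4)
t($4) = 1 + 0.1·t($1) + 0.2·t($2) + 0.5·t($4)
Solving: t($1) = 7.5238, t($2) = 7.4286, t($4) = 6.4762.
Expected rounds from $2 to $3: 7.4286.

7.4286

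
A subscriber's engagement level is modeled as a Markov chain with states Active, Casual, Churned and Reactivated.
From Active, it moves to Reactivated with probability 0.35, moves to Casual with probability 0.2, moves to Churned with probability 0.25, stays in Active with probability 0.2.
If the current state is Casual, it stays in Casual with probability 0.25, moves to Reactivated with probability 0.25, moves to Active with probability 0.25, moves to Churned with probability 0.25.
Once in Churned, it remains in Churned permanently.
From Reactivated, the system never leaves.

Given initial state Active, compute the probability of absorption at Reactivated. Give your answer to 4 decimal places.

0.5682

Let h(s) be the probability of absorption at Reactivated starting from transient state s. Then h(Reactivated) = 1 and h(Churned) = 0. By first-step analysis:
h(Active) = 0.2·h(Active) + 0.2·h(Casual) + 0.25·0 + 0.35·1
h(Casual) = 0.25·h(Active) + 0.25·h(Casual) + 0.25·0 + 0.25·1
Solving: h(Active) = 0.5682, h(Casual) = 0.5227.
Starting from Active, the probability is 0.5682.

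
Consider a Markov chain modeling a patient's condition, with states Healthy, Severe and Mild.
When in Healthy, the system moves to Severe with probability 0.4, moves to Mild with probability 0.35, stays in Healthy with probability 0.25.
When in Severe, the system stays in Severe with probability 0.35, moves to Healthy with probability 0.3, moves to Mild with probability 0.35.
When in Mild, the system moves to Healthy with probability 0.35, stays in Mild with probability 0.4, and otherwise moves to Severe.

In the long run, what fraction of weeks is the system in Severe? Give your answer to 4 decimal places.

0.3283

Let the stationary distribution be π with π = πP and π_1 + π_2 + π_3 = 1.
π_1 = 0.25·π_1 + 0.3·π_2 + 0.35·π_3
π_2 = 0.4·π_1 + 0.35·π_2 + 0.25·π_3
Solving with the normalization constraint gives π = (0.3033, 0.3283, 0.3684).
So the stationary probability of Severe is 0.3283.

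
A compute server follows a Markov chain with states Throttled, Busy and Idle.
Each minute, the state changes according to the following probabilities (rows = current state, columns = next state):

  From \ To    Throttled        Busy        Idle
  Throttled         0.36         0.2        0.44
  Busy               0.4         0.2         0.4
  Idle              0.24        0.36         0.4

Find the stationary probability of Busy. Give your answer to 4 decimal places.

Let the stationary distribution be π with π = πP and π_1 + π_2 + π_3 = 1.
π_1 = 0.36·π_1 + 0.4·π_2 + 0.24·π_3
π_2 = 0.2·π_1 + 0.2·π_2 + 0.36·π_3
Solving with the normalization constraint gives π = (0.3211, 0.2661, 0.4128).
So the stationary probability of Busy is 0.2661.

0.2661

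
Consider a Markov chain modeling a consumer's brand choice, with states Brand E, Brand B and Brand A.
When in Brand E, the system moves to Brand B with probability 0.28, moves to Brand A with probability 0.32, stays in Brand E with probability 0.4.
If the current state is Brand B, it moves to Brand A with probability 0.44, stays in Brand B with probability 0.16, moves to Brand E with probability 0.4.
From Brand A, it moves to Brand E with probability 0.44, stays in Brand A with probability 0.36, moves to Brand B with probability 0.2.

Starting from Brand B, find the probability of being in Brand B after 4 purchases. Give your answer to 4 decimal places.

0.2242

Propagate the distribution vector 4 purchases from Brand B.
After 0 purchases: (0.0000, 1.0000, 0.0000)
After 1 purchase: (0.4000, 0.1600, 0.4400)
After 2 purchases: (0.4176, 0.2256, 0.3568)
After 3 purchases: (0.4143, 0.2244, 0.3613)
After 4 purchases: (0.4145, 0.2242, 0.3614)
P(in Brand B after 4 purchases) = 0.2242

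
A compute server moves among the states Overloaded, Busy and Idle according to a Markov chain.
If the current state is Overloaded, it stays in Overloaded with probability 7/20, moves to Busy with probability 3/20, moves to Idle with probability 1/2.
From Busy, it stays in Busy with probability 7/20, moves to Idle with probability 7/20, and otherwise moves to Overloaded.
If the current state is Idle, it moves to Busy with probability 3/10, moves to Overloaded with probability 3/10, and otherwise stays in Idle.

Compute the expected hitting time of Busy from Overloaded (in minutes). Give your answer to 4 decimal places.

Let t(s) be the expected number of minutes to first reach Busy from state s, with t(Busy) = 0. Conditioning on the first minute:
t(Overloaded) = 1 + 0.35·t(Overloaded) + 0.5·t(Idle)
t(Idle) = 1 + 0.3·t(Overloaded) + 0.4·t(Idle)
Solving: t(Overloaded) = 4.5833, t(Idle) = 3.9583.
Expected minutes from Overloaded to Busy: 4.5833.

4.5833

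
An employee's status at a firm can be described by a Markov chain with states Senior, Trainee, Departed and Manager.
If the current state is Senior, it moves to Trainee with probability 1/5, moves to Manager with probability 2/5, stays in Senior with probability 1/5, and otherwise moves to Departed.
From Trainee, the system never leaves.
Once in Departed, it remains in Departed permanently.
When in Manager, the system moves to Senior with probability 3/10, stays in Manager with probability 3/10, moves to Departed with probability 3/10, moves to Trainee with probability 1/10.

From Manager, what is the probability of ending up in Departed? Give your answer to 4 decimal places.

0.6818

Let h(s) be the probability of absorption at Departed starting from transient state s. Then h(Departed) = 1 and h(Trainee) = 0. By first-step analysis:
h(Senior) = 0.2·h(Senior) + 0.2·0 + 0.2·1 + 0.4·h(Manager)
h(Manager) = 0.3·h(Senior) + 0.1·0 + 0.3·1 + 0.3·h(Manager)
Solving: h(Senior) = 0.5909, h(Manager) = 0.6818.
Starting from Manager, the probability is 0.6818.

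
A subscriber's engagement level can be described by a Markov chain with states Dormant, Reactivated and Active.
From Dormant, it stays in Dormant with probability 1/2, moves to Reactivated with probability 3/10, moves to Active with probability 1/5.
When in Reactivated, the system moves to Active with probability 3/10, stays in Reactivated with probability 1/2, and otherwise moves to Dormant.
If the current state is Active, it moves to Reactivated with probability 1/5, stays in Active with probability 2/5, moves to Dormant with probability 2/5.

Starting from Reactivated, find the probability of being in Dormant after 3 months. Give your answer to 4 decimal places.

0.3580

Propagate the distribution vector 3 months from Reactivated.
After 0 months: (0.0000, 1.0000, 0.0000)
After 1 month: (0.2000, 0.5000, 0.3000)
After 2 months: (0.3200, 0.3700, 0.3100)
After 3 months: (0.3580, 0.3430, 0.2990)
P(in Dormant after 3 months) = 0.3580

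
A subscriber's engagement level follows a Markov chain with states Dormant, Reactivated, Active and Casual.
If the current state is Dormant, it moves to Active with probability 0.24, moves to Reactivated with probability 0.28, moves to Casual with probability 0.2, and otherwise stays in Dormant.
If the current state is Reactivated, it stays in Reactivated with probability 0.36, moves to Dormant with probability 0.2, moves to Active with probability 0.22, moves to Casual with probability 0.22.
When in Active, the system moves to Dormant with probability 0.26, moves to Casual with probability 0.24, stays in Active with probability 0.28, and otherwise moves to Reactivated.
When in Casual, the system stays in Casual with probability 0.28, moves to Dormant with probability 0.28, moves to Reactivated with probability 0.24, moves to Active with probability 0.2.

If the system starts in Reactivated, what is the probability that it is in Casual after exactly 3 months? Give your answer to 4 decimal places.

0.2337

Propagate the distribution vector 3 months from Reactivated.
After 0 months: (0.0000, 1.0000, 0.0000, 0.0000)
After 1 month: (0.2000, 0.3600, 0.2200, 0.2200)
After 2 months: (0.2468, 0.2868, 0.2328, 0.2336)
After 3 months: (0.2524, 0.2796, 0.2342, 0.2337)
P(in Casual after 3 months) = 0.2337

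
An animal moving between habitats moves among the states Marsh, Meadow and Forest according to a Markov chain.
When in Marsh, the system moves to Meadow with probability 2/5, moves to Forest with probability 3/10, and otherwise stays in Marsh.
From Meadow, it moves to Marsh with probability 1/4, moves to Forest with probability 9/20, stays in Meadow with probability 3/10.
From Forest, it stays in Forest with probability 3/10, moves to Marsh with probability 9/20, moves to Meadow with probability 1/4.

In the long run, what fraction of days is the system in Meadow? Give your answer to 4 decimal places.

Let the stationary distribution be π with π = πP and π_1 + π_2 + π_3 = 1.
π_1 = 0.3·π_1 + 0.25·π_2 + 0.45·π_3
π_2 = 0.4·π_1 + 0.3·π_2 + 0.25·π_3
Solving with the normalization constraint gives π = (0.3363, 0.3163, 0.3474).
So the stationary probability of Meadow is 0.3163.

0.3163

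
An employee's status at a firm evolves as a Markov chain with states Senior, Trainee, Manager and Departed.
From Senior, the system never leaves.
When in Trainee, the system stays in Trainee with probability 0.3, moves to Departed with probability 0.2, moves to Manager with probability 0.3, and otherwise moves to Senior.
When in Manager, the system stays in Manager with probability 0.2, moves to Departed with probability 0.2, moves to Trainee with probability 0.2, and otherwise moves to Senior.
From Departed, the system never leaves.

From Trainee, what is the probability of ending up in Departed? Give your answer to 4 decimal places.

0.4400

Let h(s) be the probability of absorption at Departed starting from transient state s. Then h(Departed) = 1 and h(Senior) = 0. By first-step analysis:
h(Trainee) = 0.2·0 + 0.3·h(Trainee) + 0.3·h(Manager) + 0.2·1
h(Manager) = 0.4·0 + 0.2·h(Trainee) + 0.2·h(Manager) + 0.2·1
Solving: h(Trainee) = 0.4400, h(Manager) = 0.3600.
Starting from Trainee, the probability is 0.4400.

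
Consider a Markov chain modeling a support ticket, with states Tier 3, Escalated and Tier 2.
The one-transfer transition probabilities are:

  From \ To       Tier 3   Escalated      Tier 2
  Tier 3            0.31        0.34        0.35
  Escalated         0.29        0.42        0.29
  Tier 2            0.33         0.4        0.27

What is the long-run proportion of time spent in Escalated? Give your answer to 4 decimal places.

0.3893

Let the stationary distribution be π with π = πP and π_1 + π_2 + π_3 = 1.
π_1 = 0.31·π_1 + 0.29·π_2 + 0.33·π_3
π_2 = 0.34·π_1 + 0.42·π_2 + 0.4·π_3
Solving with the normalization constraint gives π = (0.3083, 0.3893, 0.3024).
So the stationary probability of Escalated is 0.3893.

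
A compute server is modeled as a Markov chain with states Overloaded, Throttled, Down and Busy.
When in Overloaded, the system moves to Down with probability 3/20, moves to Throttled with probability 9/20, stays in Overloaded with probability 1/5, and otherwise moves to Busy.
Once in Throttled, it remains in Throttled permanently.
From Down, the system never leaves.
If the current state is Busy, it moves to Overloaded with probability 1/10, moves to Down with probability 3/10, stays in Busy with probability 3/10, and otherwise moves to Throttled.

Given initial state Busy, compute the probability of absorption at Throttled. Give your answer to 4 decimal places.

0.5278

Let h(s) be the probability of absorption at Throttled starting from transient state s. Then h(Throttled) = 1 and h(Down) = 0. By first-step analysis:
h(Overloaded) = 0.2·h(Overloaded) + 0.45·1 + 0.15·0 + 0.2·h(Busy)
h(Busy) = 0.1·h(Overloaded) + 0.3·1 + 0.3·0 + 0.3·h(Busy)
Solving: h(Overloaded) = 0.6944, h(Busy) = 0.5278.
Starting from Busy, the probability is 0.5278.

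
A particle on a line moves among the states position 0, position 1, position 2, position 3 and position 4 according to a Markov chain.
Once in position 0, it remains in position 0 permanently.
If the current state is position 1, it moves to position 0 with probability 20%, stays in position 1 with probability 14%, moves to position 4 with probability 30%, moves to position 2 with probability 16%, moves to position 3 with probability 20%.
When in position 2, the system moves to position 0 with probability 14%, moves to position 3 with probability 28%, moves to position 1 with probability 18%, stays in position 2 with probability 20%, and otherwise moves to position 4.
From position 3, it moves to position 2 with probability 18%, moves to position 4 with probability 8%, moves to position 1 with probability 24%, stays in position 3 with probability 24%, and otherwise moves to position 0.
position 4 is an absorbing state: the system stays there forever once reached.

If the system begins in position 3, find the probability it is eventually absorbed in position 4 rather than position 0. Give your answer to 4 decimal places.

0.3948

Let h(s) be the probability of absorption at position 4 starting from transient state s. Then h(position 4) = 1 and h(position 0) = 0. By first-step analysis:
h(position 1) = 0.2·0 + 0.14·h(position 1) + 0.16·h(position 2) + 0.2·h(position 3) + 0.3·1
h(position 2) = 0.14·0 + 0.18·h(position 1) + 0.2·h(position 2) + 0.28·h(position 3) + 0.2·1
h(position 3) = 0.26·0 + 0.24·h(position 1) + 0.18·h(position 2) + 0.24·h(position 3) + 0.08·1
Solving: h(position 1) = 0.5353, h(position 2) = 0.5086, h(position 3) = 0.3948.
Starting from position 3, the probability is 0.3948.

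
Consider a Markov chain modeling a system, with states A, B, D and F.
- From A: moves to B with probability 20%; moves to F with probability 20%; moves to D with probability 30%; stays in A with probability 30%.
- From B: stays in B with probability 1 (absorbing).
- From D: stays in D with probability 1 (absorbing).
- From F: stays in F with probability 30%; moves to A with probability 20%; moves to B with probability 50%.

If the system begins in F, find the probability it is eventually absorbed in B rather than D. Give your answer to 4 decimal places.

Let h(s) be the probability of absorption at B starting from transient state s. Then h(B) = 1 and h(D) = 0. By first-step analysis:
h(A) = 0.3·h(A) + 0.2·1 + 0.3·0 + 0.2·h(F)
h(F) = 0.2·h(A) + 0.5·1 + 0.3·h(F)
Solving: h(A) = 0.5333, h(F) = 0.8667.
Starting from F, the probability is 0.8667.

0.8667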